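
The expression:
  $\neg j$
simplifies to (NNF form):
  $\neg j$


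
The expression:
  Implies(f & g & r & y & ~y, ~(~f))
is always true.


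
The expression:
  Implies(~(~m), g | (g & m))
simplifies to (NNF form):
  g | ~m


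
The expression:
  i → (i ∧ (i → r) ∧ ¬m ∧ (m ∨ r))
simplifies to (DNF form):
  (r ∧ ¬m) ∨ ¬i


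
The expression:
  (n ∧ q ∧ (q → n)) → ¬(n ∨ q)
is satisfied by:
  {q: False, n: False}
  {n: True, q: False}
  {q: True, n: False}


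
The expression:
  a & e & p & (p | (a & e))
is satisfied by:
  {a: True, p: True, e: True}


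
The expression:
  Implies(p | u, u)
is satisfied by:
  {u: True, p: False}
  {p: False, u: False}
  {p: True, u: True}


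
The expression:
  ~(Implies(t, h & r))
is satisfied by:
  {t: True, h: False, r: False}
  {t: True, r: True, h: False}
  {t: True, h: True, r: False}


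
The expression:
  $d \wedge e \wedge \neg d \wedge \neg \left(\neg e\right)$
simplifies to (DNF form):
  $\text{False}$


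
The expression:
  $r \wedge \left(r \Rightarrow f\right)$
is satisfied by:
  {r: True, f: True}


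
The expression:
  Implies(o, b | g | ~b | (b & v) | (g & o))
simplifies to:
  True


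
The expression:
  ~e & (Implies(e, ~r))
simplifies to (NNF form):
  ~e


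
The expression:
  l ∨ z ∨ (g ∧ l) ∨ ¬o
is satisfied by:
  {z: True, l: True, o: False}
  {z: True, o: False, l: False}
  {l: True, o: False, z: False}
  {l: False, o: False, z: False}
  {z: True, l: True, o: True}
  {z: True, o: True, l: False}
  {l: True, o: True, z: False}


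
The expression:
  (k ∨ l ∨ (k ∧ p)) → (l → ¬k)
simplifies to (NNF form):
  ¬k ∨ ¬l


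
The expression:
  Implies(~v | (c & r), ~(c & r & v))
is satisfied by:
  {v: False, c: False, r: False}
  {r: True, v: False, c: False}
  {c: True, v: False, r: False}
  {r: True, c: True, v: False}
  {v: True, r: False, c: False}
  {r: True, v: True, c: False}
  {c: True, v: True, r: False}


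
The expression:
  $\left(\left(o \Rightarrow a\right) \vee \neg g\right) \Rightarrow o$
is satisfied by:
  {o: True}


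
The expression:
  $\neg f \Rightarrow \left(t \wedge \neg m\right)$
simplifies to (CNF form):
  $\left(f \vee t\right) \wedge \left(f \vee \neg m\right)$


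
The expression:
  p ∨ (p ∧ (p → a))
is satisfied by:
  {p: True}


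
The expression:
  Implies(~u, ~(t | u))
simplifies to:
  u | ~t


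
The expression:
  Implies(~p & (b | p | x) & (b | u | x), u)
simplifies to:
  p | u | (~b & ~x)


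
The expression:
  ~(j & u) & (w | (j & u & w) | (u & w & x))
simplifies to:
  w & (~j | ~u)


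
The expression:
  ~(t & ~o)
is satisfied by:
  {o: True, t: False}
  {t: False, o: False}
  {t: True, o: True}


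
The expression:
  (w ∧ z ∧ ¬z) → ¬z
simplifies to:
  True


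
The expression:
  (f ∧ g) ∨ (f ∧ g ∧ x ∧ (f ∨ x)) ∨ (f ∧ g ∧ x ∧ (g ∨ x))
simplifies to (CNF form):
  f ∧ g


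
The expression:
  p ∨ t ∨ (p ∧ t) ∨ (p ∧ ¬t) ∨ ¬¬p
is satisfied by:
  {t: True, p: True}
  {t: True, p: False}
  {p: True, t: False}


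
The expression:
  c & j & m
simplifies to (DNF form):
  c & j & m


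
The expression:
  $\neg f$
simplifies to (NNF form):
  $\neg f$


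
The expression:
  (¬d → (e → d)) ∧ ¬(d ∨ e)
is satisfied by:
  {d: False, e: False}


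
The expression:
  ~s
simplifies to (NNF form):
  ~s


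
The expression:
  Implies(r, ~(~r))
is always true.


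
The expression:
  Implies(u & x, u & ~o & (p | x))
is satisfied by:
  {u: False, o: False, x: False}
  {x: True, u: False, o: False}
  {o: True, u: False, x: False}
  {x: True, o: True, u: False}
  {u: True, x: False, o: False}
  {x: True, u: True, o: False}
  {o: True, u: True, x: False}


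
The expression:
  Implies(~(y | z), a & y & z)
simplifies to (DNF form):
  y | z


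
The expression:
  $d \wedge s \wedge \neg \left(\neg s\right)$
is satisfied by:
  {s: True, d: True}


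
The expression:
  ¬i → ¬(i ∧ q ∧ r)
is always true.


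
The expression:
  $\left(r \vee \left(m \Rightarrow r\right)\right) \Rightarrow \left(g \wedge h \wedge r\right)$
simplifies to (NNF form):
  $\left(g \vee \neg r\right) \wedge \left(h \vee \neg r\right) \wedge \left(m \vee r\right)$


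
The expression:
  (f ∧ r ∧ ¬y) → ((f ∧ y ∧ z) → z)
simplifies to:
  True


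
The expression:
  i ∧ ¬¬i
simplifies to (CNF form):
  i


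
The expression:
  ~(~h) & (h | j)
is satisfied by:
  {h: True}


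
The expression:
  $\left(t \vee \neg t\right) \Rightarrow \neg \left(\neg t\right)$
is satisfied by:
  {t: True}


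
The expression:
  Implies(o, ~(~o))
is always true.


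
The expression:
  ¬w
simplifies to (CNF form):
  ¬w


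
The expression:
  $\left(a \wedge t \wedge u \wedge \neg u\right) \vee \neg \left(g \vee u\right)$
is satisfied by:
  {g: False, u: False}


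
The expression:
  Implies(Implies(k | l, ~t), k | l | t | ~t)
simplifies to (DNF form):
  True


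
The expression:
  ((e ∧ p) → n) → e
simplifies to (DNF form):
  e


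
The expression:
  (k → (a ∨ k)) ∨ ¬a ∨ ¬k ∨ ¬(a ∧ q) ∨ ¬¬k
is always true.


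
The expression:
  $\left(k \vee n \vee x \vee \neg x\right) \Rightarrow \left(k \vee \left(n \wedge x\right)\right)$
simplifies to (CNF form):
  $\left(k \vee n\right) \wedge \left(k \vee x\right)$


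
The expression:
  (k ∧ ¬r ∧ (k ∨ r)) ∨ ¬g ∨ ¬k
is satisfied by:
  {g: False, k: False, r: False}
  {r: True, g: False, k: False}
  {k: True, g: False, r: False}
  {r: True, k: True, g: False}
  {g: True, r: False, k: False}
  {r: True, g: True, k: False}
  {k: True, g: True, r: False}


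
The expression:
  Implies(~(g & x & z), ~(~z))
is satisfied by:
  {z: True}


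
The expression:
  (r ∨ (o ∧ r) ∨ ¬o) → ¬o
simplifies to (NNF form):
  ¬o ∨ ¬r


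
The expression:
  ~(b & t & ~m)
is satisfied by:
  {m: True, t: False, b: False}
  {t: False, b: False, m: False}
  {b: True, m: True, t: False}
  {b: True, t: False, m: False}
  {m: True, t: True, b: False}
  {t: True, m: False, b: False}
  {b: True, t: True, m: True}


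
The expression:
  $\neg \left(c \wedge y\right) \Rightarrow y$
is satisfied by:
  {y: True}


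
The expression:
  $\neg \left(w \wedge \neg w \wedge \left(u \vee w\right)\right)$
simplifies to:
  $\text{True}$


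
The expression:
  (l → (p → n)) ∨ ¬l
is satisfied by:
  {n: True, l: False, p: False}
  {l: False, p: False, n: False}
  {n: True, p: True, l: False}
  {p: True, l: False, n: False}
  {n: True, l: True, p: False}
  {l: True, n: False, p: False}
  {n: True, p: True, l: True}


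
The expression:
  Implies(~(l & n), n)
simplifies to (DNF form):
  n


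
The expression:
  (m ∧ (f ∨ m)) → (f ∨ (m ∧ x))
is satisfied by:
  {x: True, f: True, m: False}
  {x: True, f: False, m: False}
  {f: True, x: False, m: False}
  {x: False, f: False, m: False}
  {x: True, m: True, f: True}
  {x: True, m: True, f: False}
  {m: True, f: True, x: False}


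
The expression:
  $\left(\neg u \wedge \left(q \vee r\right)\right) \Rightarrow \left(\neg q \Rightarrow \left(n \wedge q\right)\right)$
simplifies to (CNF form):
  $q \vee u \vee \neg r$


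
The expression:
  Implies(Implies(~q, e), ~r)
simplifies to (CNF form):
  (~e | ~r) & (~q | ~r)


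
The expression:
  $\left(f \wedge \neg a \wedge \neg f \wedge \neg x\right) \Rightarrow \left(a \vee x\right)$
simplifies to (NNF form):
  $\text{True}$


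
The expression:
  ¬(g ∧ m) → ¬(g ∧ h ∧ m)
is always true.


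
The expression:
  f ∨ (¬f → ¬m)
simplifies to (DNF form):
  f ∨ ¬m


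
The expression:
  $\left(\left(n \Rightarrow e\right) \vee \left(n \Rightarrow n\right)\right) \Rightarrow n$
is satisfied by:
  {n: True}


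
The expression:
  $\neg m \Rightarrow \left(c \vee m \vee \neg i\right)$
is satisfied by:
  {m: True, c: True, i: False}
  {m: True, c: False, i: False}
  {c: True, m: False, i: False}
  {m: False, c: False, i: False}
  {i: True, m: True, c: True}
  {i: True, m: True, c: False}
  {i: True, c: True, m: False}


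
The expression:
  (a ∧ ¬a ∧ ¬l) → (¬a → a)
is always true.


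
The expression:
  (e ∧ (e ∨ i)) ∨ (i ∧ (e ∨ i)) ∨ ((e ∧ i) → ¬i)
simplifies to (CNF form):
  True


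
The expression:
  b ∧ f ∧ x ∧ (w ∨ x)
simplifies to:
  b ∧ f ∧ x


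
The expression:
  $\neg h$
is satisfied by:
  {h: False}


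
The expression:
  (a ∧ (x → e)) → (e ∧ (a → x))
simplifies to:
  x ∨ ¬a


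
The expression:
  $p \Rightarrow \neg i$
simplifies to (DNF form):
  $\neg i \vee \neg p$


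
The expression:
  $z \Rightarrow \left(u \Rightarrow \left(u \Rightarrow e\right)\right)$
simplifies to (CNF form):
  $e \vee \neg u \vee \neg z$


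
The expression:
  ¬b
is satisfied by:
  {b: False}


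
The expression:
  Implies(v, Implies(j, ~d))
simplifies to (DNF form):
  ~d | ~j | ~v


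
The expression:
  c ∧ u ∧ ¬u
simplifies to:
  False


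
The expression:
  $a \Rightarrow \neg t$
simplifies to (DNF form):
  $\neg a \vee \neg t$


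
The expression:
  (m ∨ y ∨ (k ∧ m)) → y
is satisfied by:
  {y: True, m: False}
  {m: False, y: False}
  {m: True, y: True}


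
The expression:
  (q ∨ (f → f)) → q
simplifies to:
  q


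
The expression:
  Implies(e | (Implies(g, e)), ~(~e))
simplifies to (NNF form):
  e | g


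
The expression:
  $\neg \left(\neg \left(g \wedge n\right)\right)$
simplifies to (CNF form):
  $g \wedge n$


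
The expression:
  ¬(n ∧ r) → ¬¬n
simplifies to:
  n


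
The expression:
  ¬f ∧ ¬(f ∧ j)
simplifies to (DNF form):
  ¬f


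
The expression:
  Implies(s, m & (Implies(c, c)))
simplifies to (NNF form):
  m | ~s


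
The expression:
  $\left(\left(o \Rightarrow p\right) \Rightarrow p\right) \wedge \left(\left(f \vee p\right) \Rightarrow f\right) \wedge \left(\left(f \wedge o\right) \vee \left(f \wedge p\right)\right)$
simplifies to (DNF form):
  $\left(f \wedge o\right) \vee \left(f \wedge p\right)$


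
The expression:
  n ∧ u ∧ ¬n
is never true.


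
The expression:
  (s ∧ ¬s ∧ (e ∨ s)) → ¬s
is always true.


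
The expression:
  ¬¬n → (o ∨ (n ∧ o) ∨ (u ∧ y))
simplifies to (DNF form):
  o ∨ (u ∧ y) ∨ ¬n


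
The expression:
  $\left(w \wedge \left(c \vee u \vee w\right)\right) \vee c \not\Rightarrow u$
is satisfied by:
  {c: True, w: True, u: False}
  {w: True, u: False, c: False}
  {c: True, w: True, u: True}
  {w: True, u: True, c: False}
  {c: True, u: False, w: False}


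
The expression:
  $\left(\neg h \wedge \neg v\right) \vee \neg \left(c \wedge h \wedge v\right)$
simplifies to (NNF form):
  $\neg c \vee \neg h \vee \neg v$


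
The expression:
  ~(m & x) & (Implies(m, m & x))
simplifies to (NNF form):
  ~m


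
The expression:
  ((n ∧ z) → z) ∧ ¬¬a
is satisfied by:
  {a: True}


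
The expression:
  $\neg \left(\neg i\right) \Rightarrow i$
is always true.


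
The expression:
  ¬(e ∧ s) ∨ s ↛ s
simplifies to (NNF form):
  ¬e ∨ ¬s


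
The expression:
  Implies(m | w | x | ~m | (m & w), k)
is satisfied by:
  {k: True}


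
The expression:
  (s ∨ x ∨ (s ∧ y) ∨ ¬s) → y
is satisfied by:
  {y: True}


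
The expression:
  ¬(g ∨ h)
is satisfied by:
  {g: False, h: False}


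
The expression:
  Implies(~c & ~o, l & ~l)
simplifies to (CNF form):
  c | o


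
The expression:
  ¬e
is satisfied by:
  {e: False}


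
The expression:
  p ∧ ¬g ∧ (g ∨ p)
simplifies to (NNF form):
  p ∧ ¬g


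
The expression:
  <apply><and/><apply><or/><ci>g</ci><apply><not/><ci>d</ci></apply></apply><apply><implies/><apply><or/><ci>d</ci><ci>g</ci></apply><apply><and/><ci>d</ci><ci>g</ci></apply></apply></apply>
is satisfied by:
  {d: False, g: False}
  {g: True, d: True}


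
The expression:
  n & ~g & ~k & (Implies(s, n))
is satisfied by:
  {n: True, g: False, k: False}


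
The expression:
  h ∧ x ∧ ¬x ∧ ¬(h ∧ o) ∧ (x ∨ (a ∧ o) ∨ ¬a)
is never true.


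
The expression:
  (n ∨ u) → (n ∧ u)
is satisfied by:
  {u: False, n: False}
  {n: True, u: True}


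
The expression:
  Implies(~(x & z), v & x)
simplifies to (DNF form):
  (v & x) | (x & z)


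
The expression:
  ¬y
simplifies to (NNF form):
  ¬y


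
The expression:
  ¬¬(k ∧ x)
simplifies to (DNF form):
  k ∧ x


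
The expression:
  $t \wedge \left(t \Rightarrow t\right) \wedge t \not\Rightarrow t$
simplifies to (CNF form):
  $\text{False}$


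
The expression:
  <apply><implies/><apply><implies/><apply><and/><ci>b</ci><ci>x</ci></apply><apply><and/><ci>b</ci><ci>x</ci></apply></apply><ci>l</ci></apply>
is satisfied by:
  {l: True}


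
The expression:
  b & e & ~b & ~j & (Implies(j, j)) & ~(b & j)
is never true.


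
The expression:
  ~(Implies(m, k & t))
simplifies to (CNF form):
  m & (~k | ~t)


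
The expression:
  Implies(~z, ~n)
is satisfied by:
  {z: True, n: False}
  {n: False, z: False}
  {n: True, z: True}


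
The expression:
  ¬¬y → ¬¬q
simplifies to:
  q ∨ ¬y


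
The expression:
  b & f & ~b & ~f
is never true.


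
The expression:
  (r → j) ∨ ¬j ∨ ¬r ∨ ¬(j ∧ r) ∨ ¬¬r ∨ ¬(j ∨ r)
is always true.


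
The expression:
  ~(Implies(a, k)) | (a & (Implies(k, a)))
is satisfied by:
  {a: True}


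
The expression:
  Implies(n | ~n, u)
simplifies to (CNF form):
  u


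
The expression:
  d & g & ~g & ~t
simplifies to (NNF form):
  False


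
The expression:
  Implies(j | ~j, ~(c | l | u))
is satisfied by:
  {u: False, l: False, c: False}


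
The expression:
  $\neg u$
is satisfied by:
  {u: False}


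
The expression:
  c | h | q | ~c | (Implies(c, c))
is always true.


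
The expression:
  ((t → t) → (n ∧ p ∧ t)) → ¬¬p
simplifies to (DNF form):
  True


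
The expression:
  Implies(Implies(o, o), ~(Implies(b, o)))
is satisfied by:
  {b: True, o: False}


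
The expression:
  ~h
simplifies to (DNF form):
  ~h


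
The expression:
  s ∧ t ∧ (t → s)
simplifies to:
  s ∧ t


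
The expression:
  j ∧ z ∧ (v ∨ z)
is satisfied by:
  {z: True, j: True}


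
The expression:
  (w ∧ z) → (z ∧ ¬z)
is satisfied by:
  {w: False, z: False}
  {z: True, w: False}
  {w: True, z: False}


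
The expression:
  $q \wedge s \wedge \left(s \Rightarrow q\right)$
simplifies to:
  $q \wedge s$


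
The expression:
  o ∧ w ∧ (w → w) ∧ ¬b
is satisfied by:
  {w: True, o: True, b: False}


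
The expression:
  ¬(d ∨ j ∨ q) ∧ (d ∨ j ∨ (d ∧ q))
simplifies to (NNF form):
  False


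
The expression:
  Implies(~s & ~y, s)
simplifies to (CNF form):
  s | y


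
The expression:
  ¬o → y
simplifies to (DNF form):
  o ∨ y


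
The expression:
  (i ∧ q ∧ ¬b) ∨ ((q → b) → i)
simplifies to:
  i ∨ (q ∧ ¬b)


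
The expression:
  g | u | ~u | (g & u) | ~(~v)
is always true.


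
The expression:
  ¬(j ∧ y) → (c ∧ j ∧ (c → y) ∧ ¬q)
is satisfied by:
  {j: True, y: True}


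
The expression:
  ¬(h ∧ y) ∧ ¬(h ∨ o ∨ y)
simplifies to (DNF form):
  ¬h ∧ ¬o ∧ ¬y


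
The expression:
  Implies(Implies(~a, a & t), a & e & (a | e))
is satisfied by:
  {e: True, a: False}
  {a: False, e: False}
  {a: True, e: True}


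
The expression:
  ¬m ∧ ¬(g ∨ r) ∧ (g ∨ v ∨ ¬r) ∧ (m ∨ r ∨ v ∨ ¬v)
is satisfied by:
  {g: False, r: False, m: False}


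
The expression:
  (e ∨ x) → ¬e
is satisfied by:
  {e: False}


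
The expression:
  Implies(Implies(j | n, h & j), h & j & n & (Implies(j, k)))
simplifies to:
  (k & n) | (j & ~h) | (n & ~j)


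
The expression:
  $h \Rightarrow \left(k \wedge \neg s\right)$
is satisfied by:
  {k: True, s: False, h: False}
  {s: False, h: False, k: False}
  {k: True, s: True, h: False}
  {s: True, k: False, h: False}
  {h: True, k: True, s: False}


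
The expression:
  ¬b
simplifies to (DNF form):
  ¬b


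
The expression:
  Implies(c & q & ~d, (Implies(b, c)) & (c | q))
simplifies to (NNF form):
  True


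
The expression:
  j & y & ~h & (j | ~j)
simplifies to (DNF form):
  j & y & ~h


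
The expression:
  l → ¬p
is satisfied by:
  {l: False, p: False}
  {p: True, l: False}
  {l: True, p: False}


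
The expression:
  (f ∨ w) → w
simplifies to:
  w ∨ ¬f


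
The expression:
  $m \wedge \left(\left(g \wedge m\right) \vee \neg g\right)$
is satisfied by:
  {m: True}


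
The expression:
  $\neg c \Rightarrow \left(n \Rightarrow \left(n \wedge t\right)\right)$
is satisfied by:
  {t: True, c: True, n: False}
  {t: True, c: False, n: False}
  {c: True, t: False, n: False}
  {t: False, c: False, n: False}
  {n: True, t: True, c: True}
  {n: True, t: True, c: False}
  {n: True, c: True, t: False}


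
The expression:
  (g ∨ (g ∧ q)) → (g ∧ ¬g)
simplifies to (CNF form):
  ¬g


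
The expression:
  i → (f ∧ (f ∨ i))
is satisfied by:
  {f: True, i: False}
  {i: False, f: False}
  {i: True, f: True}


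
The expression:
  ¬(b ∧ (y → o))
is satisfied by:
  {y: True, b: False, o: False}
  {y: False, b: False, o: False}
  {o: True, y: True, b: False}
  {o: True, y: False, b: False}
  {b: True, y: True, o: False}


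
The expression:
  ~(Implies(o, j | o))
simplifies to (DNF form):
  False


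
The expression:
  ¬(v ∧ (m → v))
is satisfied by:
  {v: False}


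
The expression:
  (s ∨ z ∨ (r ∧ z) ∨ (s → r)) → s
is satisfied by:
  {s: True}


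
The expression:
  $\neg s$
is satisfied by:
  {s: False}


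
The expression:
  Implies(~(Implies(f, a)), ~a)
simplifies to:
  True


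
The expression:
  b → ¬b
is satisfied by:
  {b: False}


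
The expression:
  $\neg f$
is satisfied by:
  {f: False}


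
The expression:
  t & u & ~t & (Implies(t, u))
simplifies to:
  False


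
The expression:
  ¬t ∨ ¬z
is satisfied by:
  {t: False, z: False}
  {z: True, t: False}
  {t: True, z: False}


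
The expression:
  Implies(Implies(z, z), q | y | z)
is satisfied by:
  {y: True, q: True, z: True}
  {y: True, q: True, z: False}
  {y: True, z: True, q: False}
  {y: True, z: False, q: False}
  {q: True, z: True, y: False}
  {q: True, z: False, y: False}
  {z: True, q: False, y: False}


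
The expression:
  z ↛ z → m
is always true.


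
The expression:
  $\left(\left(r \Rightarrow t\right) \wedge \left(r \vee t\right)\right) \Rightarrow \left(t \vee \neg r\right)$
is always true.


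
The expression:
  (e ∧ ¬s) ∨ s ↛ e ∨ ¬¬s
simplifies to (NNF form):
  e ∨ s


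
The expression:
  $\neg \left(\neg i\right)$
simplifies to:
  $i$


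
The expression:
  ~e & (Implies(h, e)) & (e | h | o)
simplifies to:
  o & ~e & ~h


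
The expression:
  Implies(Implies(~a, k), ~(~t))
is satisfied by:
  {t: True, a: False, k: False}
  {t: True, k: True, a: False}
  {t: True, a: True, k: False}
  {t: True, k: True, a: True}
  {k: False, a: False, t: False}


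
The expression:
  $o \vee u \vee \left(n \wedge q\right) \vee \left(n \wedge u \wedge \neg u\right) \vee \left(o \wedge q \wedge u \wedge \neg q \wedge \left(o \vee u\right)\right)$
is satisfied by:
  {q: True, u: True, o: True, n: True}
  {q: True, u: True, o: True, n: False}
  {u: True, o: True, n: True, q: False}
  {u: True, o: True, n: False, q: False}
  {q: True, u: True, n: True, o: False}
  {q: True, u: True, n: False, o: False}
  {u: True, n: True, o: False, q: False}
  {u: True, n: False, o: False, q: False}
  {q: True, o: True, n: True, u: False}
  {q: True, o: True, n: False, u: False}
  {o: True, n: True, u: False, q: False}
  {o: True, u: False, n: False, q: False}
  {q: True, n: True, u: False, o: False}


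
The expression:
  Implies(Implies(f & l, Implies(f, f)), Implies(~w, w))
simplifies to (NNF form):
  w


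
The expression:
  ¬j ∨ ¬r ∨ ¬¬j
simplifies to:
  True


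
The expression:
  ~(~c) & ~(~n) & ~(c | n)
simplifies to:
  False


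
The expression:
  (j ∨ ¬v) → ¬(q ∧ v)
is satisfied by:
  {v: False, q: False, j: False}
  {j: True, v: False, q: False}
  {q: True, v: False, j: False}
  {j: True, q: True, v: False}
  {v: True, j: False, q: False}
  {j: True, v: True, q: False}
  {q: True, v: True, j: False}


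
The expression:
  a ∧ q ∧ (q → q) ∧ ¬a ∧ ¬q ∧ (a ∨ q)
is never true.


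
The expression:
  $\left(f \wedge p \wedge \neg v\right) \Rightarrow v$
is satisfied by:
  {v: True, p: False, f: False}
  {p: False, f: False, v: False}
  {f: True, v: True, p: False}
  {f: True, p: False, v: False}
  {v: True, p: True, f: False}
  {p: True, v: False, f: False}
  {f: True, p: True, v: True}


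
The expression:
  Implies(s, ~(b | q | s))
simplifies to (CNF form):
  ~s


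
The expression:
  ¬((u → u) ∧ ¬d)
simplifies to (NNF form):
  d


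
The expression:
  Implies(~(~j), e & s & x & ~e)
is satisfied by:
  {j: False}


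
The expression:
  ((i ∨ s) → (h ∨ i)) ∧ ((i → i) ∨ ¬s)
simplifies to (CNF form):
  h ∨ i ∨ ¬s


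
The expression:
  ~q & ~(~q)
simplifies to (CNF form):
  False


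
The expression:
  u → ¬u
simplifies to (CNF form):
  ¬u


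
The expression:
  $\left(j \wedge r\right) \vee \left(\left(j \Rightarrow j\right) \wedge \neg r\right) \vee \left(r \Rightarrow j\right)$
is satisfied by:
  {j: True, r: False}
  {r: False, j: False}
  {r: True, j: True}


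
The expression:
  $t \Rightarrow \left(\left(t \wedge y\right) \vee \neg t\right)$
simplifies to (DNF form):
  $y \vee \neg t$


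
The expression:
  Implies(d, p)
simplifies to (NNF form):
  p | ~d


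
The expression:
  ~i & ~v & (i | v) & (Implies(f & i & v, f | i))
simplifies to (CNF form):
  False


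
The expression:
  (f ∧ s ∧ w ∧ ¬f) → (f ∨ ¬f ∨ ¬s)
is always true.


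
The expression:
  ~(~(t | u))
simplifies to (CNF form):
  t | u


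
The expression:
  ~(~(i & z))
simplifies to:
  i & z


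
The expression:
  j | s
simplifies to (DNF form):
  j | s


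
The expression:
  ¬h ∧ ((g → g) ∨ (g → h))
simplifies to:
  ¬h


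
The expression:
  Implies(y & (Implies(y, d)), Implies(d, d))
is always true.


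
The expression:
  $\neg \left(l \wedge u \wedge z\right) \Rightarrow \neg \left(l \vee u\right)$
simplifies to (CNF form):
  $\left(l \vee \neg u\right) \wedge \left(u \vee \neg l\right) \wedge \left(z \vee \neg u\right)$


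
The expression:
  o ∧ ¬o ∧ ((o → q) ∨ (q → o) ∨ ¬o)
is never true.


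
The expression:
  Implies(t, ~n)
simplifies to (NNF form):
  ~n | ~t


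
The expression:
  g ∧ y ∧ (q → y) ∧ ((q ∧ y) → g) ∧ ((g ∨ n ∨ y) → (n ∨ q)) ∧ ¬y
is never true.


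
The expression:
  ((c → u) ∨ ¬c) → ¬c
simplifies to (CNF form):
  ¬c ∨ ¬u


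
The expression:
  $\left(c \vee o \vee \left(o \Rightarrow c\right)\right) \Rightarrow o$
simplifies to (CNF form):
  $o$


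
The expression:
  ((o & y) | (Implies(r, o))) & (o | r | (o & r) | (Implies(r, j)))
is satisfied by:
  {o: True, r: False}
  {r: False, o: False}
  {r: True, o: True}


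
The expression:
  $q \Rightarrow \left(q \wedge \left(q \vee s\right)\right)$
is always true.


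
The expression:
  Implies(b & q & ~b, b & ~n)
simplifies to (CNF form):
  True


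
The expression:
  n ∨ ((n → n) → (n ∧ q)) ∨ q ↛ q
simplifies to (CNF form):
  n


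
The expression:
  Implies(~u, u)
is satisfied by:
  {u: True}


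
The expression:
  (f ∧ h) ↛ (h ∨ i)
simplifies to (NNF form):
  False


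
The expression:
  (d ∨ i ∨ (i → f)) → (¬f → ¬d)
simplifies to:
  f ∨ ¬d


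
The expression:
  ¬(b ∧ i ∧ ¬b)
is always true.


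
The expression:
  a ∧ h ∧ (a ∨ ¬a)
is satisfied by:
  {a: True, h: True}


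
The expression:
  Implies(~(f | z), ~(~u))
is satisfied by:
  {z: True, u: True, f: True}
  {z: True, u: True, f: False}
  {z: True, f: True, u: False}
  {z: True, f: False, u: False}
  {u: True, f: True, z: False}
  {u: True, f: False, z: False}
  {f: True, u: False, z: False}


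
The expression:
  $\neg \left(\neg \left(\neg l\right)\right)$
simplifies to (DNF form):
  $\neg l$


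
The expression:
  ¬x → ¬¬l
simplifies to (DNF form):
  l ∨ x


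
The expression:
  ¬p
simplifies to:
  ¬p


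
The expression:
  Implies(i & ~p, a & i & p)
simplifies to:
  p | ~i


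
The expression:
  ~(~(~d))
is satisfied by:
  {d: False}


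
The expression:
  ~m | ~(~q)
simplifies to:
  q | ~m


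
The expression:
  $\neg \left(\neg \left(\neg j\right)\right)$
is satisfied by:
  {j: False}


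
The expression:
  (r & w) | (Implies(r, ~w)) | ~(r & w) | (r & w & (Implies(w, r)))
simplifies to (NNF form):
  True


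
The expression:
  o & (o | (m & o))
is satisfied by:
  {o: True}


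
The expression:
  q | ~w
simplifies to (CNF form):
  q | ~w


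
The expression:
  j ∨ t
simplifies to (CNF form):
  j ∨ t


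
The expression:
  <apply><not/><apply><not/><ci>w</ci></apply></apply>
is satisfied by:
  {w: True}


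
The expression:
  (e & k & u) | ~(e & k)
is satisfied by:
  {u: True, k: False, e: False}
  {k: False, e: False, u: False}
  {e: True, u: True, k: False}
  {e: True, k: False, u: False}
  {u: True, k: True, e: False}
  {k: True, u: False, e: False}
  {e: True, k: True, u: True}


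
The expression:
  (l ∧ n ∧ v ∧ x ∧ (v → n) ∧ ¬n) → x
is always true.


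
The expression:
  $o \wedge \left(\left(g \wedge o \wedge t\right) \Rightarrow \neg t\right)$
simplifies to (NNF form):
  $o \wedge \left(\neg g \vee \neg t\right)$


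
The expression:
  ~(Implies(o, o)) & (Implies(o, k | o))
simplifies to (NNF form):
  False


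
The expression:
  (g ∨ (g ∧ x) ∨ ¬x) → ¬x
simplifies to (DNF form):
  ¬g ∨ ¬x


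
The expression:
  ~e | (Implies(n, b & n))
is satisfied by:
  {b: True, e: False, n: False}
  {e: False, n: False, b: False}
  {b: True, n: True, e: False}
  {n: True, e: False, b: False}
  {b: True, e: True, n: False}
  {e: True, b: False, n: False}
  {b: True, n: True, e: True}


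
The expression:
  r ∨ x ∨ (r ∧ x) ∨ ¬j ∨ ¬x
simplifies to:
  True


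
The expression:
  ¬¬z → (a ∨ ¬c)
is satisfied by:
  {a: True, c: False, z: False}
  {c: False, z: False, a: False}
  {a: True, z: True, c: False}
  {z: True, c: False, a: False}
  {a: True, c: True, z: False}
  {c: True, a: False, z: False}
  {a: True, z: True, c: True}


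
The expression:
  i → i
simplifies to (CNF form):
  True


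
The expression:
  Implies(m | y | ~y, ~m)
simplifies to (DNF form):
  ~m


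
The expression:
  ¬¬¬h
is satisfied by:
  {h: False}


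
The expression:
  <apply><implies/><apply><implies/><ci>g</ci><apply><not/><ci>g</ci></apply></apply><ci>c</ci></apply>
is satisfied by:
  {c: True, g: True}
  {c: True, g: False}
  {g: True, c: False}


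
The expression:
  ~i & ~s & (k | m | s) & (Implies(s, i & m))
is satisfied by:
  {k: True, m: True, i: False, s: False}
  {k: True, i: False, m: False, s: False}
  {m: True, k: False, i: False, s: False}


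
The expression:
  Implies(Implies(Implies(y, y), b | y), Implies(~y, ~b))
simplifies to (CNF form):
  y | ~b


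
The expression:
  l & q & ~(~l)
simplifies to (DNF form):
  l & q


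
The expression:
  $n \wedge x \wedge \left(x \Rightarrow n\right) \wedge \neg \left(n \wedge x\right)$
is never true.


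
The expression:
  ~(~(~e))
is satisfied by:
  {e: False}


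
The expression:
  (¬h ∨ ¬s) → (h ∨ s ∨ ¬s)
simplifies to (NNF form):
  True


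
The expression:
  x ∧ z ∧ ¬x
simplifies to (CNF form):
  False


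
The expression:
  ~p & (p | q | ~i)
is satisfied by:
  {q: True, p: False, i: False}
  {q: False, p: False, i: False}
  {i: True, q: True, p: False}


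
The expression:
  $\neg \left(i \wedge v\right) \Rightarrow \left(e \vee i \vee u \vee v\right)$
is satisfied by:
  {i: True, u: True, v: True, e: True}
  {i: True, u: True, v: True, e: False}
  {i: True, u: True, e: True, v: False}
  {i: True, u: True, e: False, v: False}
  {i: True, v: True, e: True, u: False}
  {i: True, v: True, e: False, u: False}
  {i: True, v: False, e: True, u: False}
  {i: True, v: False, e: False, u: False}
  {u: True, v: True, e: True, i: False}
  {u: True, v: True, e: False, i: False}
  {u: True, e: True, v: False, i: False}
  {u: True, e: False, v: False, i: False}
  {v: True, e: True, u: False, i: False}
  {v: True, u: False, e: False, i: False}
  {e: True, u: False, v: False, i: False}


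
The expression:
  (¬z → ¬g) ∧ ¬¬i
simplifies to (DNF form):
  (i ∧ z) ∨ (i ∧ ¬g)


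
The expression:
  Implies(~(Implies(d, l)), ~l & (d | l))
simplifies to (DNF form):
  True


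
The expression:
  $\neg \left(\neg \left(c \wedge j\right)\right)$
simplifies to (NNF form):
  $c \wedge j$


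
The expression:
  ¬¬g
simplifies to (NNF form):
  g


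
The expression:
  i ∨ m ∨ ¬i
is always true.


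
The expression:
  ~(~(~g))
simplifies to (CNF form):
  ~g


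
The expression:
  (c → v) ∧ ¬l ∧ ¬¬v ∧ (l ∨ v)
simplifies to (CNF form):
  v ∧ ¬l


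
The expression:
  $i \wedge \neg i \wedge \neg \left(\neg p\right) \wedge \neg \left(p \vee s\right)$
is never true.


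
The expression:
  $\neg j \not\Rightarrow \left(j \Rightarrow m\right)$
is never true.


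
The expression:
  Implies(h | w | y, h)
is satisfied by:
  {h: True, w: False, y: False}
  {y: True, h: True, w: False}
  {h: True, w: True, y: False}
  {y: True, h: True, w: True}
  {y: False, w: False, h: False}


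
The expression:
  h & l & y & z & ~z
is never true.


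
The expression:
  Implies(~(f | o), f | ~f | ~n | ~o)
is always true.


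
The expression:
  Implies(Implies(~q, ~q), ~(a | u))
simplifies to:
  ~a & ~u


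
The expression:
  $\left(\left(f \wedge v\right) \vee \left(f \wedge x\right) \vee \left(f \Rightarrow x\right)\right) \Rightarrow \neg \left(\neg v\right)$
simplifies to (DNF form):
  $v \vee \left(f \wedge \neg x\right)$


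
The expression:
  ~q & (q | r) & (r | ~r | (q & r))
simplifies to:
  r & ~q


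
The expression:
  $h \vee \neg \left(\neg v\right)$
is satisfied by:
  {v: True, h: True}
  {v: True, h: False}
  {h: True, v: False}


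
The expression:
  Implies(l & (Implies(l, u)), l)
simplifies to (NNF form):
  True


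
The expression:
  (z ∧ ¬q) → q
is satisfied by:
  {q: True, z: False}
  {z: False, q: False}
  {z: True, q: True}


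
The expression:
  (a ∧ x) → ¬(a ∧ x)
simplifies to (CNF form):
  ¬a ∨ ¬x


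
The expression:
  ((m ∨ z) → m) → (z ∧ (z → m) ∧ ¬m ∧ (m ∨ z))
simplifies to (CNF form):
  z ∧ ¬m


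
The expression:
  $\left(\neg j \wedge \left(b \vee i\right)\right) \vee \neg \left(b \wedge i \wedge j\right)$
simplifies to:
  $\neg b \vee \neg i \vee \neg j$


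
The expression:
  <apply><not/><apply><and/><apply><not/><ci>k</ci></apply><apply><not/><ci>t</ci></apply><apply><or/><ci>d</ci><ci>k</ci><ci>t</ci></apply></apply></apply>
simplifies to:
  <apply><or/><ci>k</ci><ci>t</ci><apply><not/><ci>d</ci></apply></apply>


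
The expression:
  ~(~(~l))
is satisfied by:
  {l: False}


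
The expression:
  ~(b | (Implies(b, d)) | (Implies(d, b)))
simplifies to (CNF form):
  False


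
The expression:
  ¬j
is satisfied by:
  {j: False}


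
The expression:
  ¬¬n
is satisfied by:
  {n: True}


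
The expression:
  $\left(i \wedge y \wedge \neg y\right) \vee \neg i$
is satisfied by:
  {i: False}


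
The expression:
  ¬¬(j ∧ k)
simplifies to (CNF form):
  j ∧ k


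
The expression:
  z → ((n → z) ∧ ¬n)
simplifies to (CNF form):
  ¬n ∨ ¬z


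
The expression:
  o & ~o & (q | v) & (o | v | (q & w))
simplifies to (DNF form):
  False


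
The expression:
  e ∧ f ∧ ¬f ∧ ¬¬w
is never true.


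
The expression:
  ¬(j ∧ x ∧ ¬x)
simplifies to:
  True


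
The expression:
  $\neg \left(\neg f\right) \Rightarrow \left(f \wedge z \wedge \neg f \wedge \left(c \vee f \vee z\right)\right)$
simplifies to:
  $\neg f$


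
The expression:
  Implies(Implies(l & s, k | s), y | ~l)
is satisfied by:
  {y: True, l: False}
  {l: False, y: False}
  {l: True, y: True}


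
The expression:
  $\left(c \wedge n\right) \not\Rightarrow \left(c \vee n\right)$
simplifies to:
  $\text{False}$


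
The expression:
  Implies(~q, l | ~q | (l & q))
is always true.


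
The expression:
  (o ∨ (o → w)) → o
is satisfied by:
  {o: True}


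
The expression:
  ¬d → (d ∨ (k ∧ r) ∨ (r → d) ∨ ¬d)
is always true.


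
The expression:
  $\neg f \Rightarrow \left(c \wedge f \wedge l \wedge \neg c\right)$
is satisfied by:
  {f: True}


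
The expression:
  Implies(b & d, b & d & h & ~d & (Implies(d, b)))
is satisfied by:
  {d: False, b: False}
  {b: True, d: False}
  {d: True, b: False}


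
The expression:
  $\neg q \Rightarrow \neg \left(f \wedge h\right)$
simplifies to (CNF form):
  $q \vee \neg f \vee \neg h$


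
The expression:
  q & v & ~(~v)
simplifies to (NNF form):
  q & v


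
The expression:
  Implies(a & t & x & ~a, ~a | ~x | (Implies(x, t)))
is always true.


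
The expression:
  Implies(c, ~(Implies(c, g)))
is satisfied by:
  {g: False, c: False}
  {c: True, g: False}
  {g: True, c: False}


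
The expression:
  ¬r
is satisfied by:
  {r: False}


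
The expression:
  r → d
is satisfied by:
  {d: True, r: False}
  {r: False, d: False}
  {r: True, d: True}


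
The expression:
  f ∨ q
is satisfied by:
  {q: True, f: True}
  {q: True, f: False}
  {f: True, q: False}


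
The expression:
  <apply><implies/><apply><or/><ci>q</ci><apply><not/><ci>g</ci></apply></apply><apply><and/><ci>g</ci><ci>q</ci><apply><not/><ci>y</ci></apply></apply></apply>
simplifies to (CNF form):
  <apply><and/><ci>g</ci><apply><or/><apply><not/><ci>q</ci></apply><apply><not/><ci>y</ci></apply></apply></apply>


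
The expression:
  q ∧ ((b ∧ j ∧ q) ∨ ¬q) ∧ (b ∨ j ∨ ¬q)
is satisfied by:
  {j: True, b: True, q: True}


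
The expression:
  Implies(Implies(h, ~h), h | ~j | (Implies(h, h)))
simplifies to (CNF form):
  True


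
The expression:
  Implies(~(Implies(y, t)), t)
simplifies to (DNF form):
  t | ~y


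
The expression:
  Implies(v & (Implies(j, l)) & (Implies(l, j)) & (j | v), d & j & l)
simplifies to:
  ~v | (d & l) | (j & ~l) | (l & ~j)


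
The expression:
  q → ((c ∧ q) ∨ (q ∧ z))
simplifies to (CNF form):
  c ∨ z ∨ ¬q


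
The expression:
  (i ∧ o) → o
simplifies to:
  True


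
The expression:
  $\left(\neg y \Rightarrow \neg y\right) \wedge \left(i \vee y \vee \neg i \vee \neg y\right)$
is always true.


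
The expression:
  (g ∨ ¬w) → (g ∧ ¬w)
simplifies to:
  (g ∧ ¬w) ∨ (w ∧ ¬g)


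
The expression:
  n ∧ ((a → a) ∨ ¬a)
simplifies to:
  n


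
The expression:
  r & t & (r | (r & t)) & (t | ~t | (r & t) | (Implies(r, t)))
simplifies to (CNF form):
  r & t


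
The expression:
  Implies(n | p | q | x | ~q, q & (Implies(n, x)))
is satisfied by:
  {q: True, x: True, n: False}
  {q: True, n: False, x: False}
  {q: True, x: True, n: True}


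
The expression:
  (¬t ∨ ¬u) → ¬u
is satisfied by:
  {t: True, u: False}
  {u: False, t: False}
  {u: True, t: True}


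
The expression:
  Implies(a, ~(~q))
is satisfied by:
  {q: True, a: False}
  {a: False, q: False}
  {a: True, q: True}


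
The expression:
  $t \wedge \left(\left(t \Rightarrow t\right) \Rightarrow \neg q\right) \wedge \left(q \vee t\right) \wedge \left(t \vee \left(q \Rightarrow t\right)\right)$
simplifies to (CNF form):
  $t \wedge \neg q$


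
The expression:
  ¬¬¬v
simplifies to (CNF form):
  ¬v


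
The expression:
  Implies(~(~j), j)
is always true.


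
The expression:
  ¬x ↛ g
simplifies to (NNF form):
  ¬g ∧ ¬x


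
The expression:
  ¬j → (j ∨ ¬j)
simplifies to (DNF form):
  True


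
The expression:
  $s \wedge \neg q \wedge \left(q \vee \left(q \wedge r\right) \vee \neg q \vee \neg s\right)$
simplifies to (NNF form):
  $s \wedge \neg q$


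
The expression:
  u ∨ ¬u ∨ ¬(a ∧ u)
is always true.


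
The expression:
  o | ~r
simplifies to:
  o | ~r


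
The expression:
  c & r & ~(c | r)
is never true.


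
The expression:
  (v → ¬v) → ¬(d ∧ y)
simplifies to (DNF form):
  v ∨ ¬d ∨ ¬y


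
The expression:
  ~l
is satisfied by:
  {l: False}


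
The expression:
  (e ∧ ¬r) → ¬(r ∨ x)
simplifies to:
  r ∨ ¬e ∨ ¬x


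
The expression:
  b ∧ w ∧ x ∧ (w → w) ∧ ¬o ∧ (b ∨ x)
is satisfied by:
  {w: True, b: True, x: True, o: False}


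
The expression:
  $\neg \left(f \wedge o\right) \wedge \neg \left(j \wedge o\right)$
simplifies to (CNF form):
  $\left(\neg f \vee \neg o\right) \wedge \left(\neg j \vee \neg o\right)$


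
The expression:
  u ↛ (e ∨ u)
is never true.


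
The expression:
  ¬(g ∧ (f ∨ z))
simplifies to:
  (¬f ∧ ¬z) ∨ ¬g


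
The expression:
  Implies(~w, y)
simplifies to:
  w | y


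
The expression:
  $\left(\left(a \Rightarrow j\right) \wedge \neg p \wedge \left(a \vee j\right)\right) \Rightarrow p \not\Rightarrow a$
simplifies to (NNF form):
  $p \vee \neg j$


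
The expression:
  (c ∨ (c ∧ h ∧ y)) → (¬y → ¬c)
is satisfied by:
  {y: True, c: False}
  {c: False, y: False}
  {c: True, y: True}


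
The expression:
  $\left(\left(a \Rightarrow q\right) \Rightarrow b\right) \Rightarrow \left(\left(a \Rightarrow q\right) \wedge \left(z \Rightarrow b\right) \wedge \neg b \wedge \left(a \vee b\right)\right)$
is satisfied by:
  {q: True, b: False, a: False}
  {q: False, b: False, a: False}
  {a: True, q: True, b: False}
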